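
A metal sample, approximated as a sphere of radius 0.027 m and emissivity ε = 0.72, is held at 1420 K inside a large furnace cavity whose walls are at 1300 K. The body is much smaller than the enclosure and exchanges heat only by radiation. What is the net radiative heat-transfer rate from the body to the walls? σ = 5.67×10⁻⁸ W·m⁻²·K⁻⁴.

P_net ≈ 452 W

For a small grey body in a large enclosure: P_net = εσA(T_body⁴ − T_wall⁴).
A = 4πr² = 0.009161 m²; T_body⁴ − T_wall⁴ = 4.066×10¹² − 2.856×10¹² = 1.210×10¹² K⁴.
|P_net| = 0.72·5.67×10⁻⁸·0.009161·1.210×10¹².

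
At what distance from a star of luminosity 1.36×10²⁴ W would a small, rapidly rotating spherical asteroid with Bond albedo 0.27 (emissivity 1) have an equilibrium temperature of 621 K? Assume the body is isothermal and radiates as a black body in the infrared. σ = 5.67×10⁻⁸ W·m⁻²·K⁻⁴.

For an isothermal black-emitting sphere, (1−a)S·πr² = σ·4πr²·T⁴ ⇒ S = 4σT⁴/(1−a).
S = 4·5.67×10⁻⁸·(621)⁴/0.730 = 46200 W/m².
Flux falls as S = L/(4πd²), so d = √(L/(4πS)) = √(1.36×10²⁴/(4π·46200)).

d ≈ 1.53×10⁹ m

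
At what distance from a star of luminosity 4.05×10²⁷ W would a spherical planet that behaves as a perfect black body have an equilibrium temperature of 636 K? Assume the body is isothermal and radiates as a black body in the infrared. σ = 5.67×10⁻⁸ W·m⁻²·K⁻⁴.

For an isothermal black-emitting sphere, (1−a)S·πr² = σ·4πr²·T⁴ ⇒ S = 4σT⁴/(1−a).
S = 4·5.67×10⁻⁸·(636)⁴/1.00 = 37110 W/m².
Flux falls as S = L/(4πd²), so d = √(L/(4πS)) = √(4.05×10²⁷/(4π·37110)).

d ≈ 9.32×10¹⁰ m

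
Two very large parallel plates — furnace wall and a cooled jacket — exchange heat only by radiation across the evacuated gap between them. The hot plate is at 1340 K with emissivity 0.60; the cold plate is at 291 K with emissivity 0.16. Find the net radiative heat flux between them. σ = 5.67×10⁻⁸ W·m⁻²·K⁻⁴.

For two infinite grey parallel plates, q = σ(T₁⁴ − T₂⁴)/(1/ε₁ + 1/ε₂ − 1).
T₁⁴ − T₂⁴ = 3.224×10¹² − 7.171×10⁹ = 3.217×10¹² K⁴.
1/ε₁ + 1/ε₂ − 1 = 1.667 + 6.250 − 1 = 6.917.
q = 5.67×10⁻⁸ × 3.217×10¹² / 6.917.

q ≈ 26400 W/m²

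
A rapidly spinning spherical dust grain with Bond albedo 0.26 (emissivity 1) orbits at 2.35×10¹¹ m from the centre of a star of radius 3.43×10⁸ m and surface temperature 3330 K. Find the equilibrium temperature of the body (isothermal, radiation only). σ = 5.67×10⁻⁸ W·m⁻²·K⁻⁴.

T ≈ 83.4 K

The star's surface emits σT_*⁴; at distance d the flux is S = σT_*⁴(R_*/d)².
S = 5.67×10⁻⁸·(3330)⁴·(3.43×10⁸/2.35×10¹¹)² = 14.85 W/m².
For an isothermal sphere T⁴ = (1−a)S/(4σ) = 4.846×10⁷ K⁴.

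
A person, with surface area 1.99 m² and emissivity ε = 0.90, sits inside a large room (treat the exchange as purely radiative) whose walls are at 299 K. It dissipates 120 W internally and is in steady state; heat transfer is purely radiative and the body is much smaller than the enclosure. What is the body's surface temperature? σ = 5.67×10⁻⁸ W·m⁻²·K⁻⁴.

For a small grey body in a large enclosure, net radiated power = εσA(T⁴ − T_w⁴).
Steady state: P = εσA(T⁴ − T_w⁴) with A = 1.99 m².
T⁴ = P/(εσA) + T_w⁴ = 120/(0.90·5.67×10⁻⁸·1.990) + (299)⁴
    = 1.182×10⁹ + 7.993×10⁹ = 9.174×10⁹ K⁴.

T ≈ 309 K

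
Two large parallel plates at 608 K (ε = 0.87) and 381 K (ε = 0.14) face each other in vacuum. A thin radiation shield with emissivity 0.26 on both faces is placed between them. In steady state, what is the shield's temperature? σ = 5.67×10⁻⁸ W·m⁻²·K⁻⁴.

In steady state the net flux on the hot side equals that on the cold side.
σ(T₁⁴−T_s⁴)/D₁ = σ(T_s⁴−T₂⁴)/D₂, with D₁ = 1/ε₁+1/ε_s−1 = 3.996, D₂ = 1/ε_s+1/ε₂−1 = 9.989.
Solve for T_s⁴: T_s⁴ = (D₂·T₁⁴ + D₁·T₂⁴)/(D₁+D₂) = 1.036×10¹¹ K⁴.

T_s ≈ 567 K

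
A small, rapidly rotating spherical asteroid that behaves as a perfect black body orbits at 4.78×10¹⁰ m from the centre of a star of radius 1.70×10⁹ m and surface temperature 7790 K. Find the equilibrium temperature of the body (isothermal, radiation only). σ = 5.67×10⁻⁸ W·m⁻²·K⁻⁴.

T ≈ 1040 K

The star's surface emits σT_*⁴; at distance d the flux is S = σT_*⁴(R_*/d)².
S = 5.67×10⁻⁸·(7790)⁴·(1.70×10⁹/4.78×10¹⁰)² = 2.641×10⁵ W/m².
For an isothermal sphere T⁴ = (1−a)S/(4σ) = 1.164×10¹² K⁴.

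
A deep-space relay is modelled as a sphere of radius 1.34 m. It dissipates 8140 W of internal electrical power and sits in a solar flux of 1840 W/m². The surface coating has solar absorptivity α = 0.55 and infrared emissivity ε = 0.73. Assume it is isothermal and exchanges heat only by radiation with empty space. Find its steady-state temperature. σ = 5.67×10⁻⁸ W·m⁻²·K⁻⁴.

At steady state, absorbed solar power + internal power = radiated power.
Absorbed: α·S·A_cross = 0.55·1840·5.641 = 5709 W (cross-section πr²).
Total input = 5709 + 8140 = 13850 W.
Radiated: εσ·A_surf·T⁴ with A_surf = 4πr² = 22.56 m².
T⁴ = 13850/(0.73·5.67×10⁻⁸·22.56) = 1.483×10¹⁰ K⁴.

T ≈ 349 K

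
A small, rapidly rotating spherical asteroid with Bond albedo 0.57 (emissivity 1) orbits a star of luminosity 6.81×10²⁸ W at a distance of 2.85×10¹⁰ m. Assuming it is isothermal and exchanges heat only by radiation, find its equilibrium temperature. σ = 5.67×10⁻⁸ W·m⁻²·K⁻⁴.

T ≈ 1890 K

First find the stellar flux at distance d: S = L/(4πd²) = 6.81×10²⁸/(4π·(2.85×10¹⁰)²) = 6.672×10⁶ W/m².
For an isothermal sphere, absorbed (1−a)S·πr² = emitted σ·4πr²·T⁴, so T⁴ = (1−a)S/(4σ).
T⁴ = 0.430·6.672×10⁶/(4·5.67×10⁻⁸) = 1.265×10¹³ K⁴.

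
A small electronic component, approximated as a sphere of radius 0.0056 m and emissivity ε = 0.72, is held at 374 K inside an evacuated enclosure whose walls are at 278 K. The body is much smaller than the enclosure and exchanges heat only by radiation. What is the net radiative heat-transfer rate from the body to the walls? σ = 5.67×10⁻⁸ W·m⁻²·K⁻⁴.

P_net ≈ 0.219 W

For a small grey body in a large enclosure: P_net = εσA(T_body⁴ − T_wall⁴).
A = 4πr² = 3.941×10⁻⁴ m²; T_body⁴ − T_wall⁴ = 1.957×10¹⁰ − 5.973×10⁹ = 1.359×10¹⁰ K⁴.
|P_net| = 0.72·5.67×10⁻⁸·3.941×10⁻⁴·1.359×10¹⁰.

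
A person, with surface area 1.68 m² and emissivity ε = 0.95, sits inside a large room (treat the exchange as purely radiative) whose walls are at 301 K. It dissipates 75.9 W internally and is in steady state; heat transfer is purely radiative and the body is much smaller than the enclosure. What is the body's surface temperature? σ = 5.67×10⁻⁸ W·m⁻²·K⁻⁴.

For a small grey body in a large enclosure, net radiated power = εσA(T⁴ − T_w⁴).
Steady state: P = εσA(T⁴ − T_w⁴) with A = 1.68 m².
T⁴ = P/(εσA) + T_w⁴ = 75.9/(0.95·5.67×10⁻⁸·1.680) + (301)⁴
    = 8.387×10⁸ + 8.209×10⁹ = 9.047×10⁹ K⁴.

T ≈ 308 K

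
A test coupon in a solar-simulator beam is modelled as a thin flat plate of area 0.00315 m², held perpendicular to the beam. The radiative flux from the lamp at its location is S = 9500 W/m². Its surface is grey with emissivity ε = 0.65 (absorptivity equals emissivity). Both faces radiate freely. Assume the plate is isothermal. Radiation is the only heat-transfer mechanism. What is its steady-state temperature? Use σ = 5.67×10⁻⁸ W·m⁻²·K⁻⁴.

T ≈ 538 K

At equilibrium, absorbed power = emitted power.
Absorbing cross-section = A = 0.003150 m²; emitting surface = 2A = 0.006300 m² (ratio 2).
εS·A_cross = εσ·A_surf·T⁴  ⇒  T⁴ = S/(2σ)   (ε cancels).
T⁴ = 9500/(2·5.67×10⁻⁸) = 8.377×10¹⁰ K⁴.
T = (8.377×10¹⁰)^(1/4).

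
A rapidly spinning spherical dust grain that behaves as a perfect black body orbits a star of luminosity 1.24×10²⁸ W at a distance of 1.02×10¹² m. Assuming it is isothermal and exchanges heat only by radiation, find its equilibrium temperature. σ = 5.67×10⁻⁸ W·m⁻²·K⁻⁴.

T ≈ 254 K

First find the stellar flux at distance d: S = L/(4πd²) = 1.24×10²⁸/(4π·(1.02×10¹²)²) = 948.4 W/m².
For an isothermal sphere, absorbed (1−a)S·πr² = emitted σ·4πr²·T⁴, so T⁴ = (1−a)S/(4σ).
T⁴ = 1.00·948.4/(4·5.67×10⁻⁸) = 4.182×10⁹ K⁴.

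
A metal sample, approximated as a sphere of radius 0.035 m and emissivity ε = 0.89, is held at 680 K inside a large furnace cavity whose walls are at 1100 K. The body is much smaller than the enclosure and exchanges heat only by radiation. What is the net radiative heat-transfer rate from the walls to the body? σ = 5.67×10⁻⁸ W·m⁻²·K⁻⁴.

For a small grey body in a large enclosure: P_net = εσA(T_body⁴ − T_wall⁴).
A = 4πr² = 0.01539 m²; T_body⁴ − T_wall⁴ = 2.138×10¹¹ − 1.464×10¹² = -1.250×10¹² K⁴.
|P_net| = 0.89·5.67×10⁻⁸·0.01539·1.250×10¹².

P_net ≈ 971 W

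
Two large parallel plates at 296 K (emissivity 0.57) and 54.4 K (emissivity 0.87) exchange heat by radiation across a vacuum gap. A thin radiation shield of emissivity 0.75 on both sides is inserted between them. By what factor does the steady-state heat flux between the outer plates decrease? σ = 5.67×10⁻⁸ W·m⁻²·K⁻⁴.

factor ≈ 1.88

Without shield: q₀ = σΔ(T⁴)/(1/ε₁+1/ε₂−1) with denominator 1.904.
With shield the two gaps are in series; the resistances add: (1/ε₁+1/ε_s−1)+(1/ε_s+1/ε₂−1) = 2.088+1.483 = 3.570.
Heat-flux ratio q₀/q = 3.570/1.904.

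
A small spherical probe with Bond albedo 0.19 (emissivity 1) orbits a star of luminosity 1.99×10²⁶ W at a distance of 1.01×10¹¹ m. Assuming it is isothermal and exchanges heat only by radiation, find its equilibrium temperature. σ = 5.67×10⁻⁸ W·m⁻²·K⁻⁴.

T ≈ 273 K

First find the stellar flux at distance d: S = L/(4πd²) = 1.99×10²⁶/(4π·(1.01×10¹¹)²) = 1552 W/m².
For an isothermal sphere, absorbed (1−a)S·πr² = emitted σ·4πr²·T⁴, so T⁴ = (1−a)S/(4σ).
T⁴ = 0.810·1552/(4·5.67×10⁻⁸) = 5.544×10⁹ K⁴.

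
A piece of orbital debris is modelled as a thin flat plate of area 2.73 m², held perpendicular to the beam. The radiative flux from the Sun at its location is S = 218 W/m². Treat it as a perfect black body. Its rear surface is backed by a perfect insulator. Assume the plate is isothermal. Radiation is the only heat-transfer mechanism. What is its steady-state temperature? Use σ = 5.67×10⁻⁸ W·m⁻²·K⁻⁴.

At equilibrium, absorbed power = emitted power.
Absorbing cross-section = A = 2.730 m²; emitting surface = A = 2.730 m² (ratio 1).
S·A_cross = εσ·A_surf·T⁴  ⇒  T⁴ = S/(1σ).
T⁴ = 1.00·218/(1·5.67×10⁻⁸) = 3.845×10⁹ K⁴.
T = (3.845×10⁹)^(1/4).

T ≈ 249 K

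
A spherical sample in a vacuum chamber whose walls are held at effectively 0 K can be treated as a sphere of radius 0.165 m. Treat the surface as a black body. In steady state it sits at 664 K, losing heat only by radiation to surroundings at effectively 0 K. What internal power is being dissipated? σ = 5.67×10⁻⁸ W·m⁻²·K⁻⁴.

Steady state: P = εσA T⁴.
A = 4πr² = 0.3421 m²; T⁴ = (664)⁴ = 1.944×10¹¹ K⁴.
P = 1.0 × 5.67×10⁻⁸ × 0.3421 × 1.944×10¹¹.

P ≈ 3770 W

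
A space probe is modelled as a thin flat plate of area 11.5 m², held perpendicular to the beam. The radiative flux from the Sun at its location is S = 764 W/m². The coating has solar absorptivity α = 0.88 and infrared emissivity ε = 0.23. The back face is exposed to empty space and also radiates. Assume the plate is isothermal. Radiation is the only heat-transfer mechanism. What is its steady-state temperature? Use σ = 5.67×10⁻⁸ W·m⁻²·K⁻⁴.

T ≈ 401 K

At equilibrium, absorbed power = emitted power.
Absorbing cross-section = A = 11.50 m²; emitting surface = 2A = 23.00 m² (ratio 2).
αS·A_cross = εσ·A_surf·T⁴  ⇒  T⁴ = αS/(ε·2σ).
T⁴ = 0.880·764/(0.23·2·5.67×10⁻⁸) = 2.578×10¹⁰ K⁴.
T = (2.578×10¹⁰)^(1/4).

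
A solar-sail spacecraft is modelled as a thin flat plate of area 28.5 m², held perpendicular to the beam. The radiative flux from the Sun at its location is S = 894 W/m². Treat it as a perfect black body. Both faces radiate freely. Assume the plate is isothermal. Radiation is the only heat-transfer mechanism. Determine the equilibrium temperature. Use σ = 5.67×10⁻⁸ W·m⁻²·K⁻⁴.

T ≈ 298 K

At equilibrium, absorbed power = emitted power.
Absorbing cross-section = A = 28.50 m²; emitting surface = 2A = 57.00 m² (ratio 2).
S·A_cross = εσ·A_surf·T⁴  ⇒  T⁴ = S/(2σ).
T⁴ = 1.00·894/(2·5.67×10⁻⁸) = 7.884×10⁹ K⁴.
T = (7.884×10⁹)^(1/4).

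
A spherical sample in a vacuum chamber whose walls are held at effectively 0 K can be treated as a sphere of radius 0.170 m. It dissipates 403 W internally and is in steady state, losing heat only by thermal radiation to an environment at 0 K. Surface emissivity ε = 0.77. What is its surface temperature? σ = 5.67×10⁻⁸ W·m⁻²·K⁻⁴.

T ≈ 399 K

Steady state: internal power = radiated power, P = εσA T⁴.
Radiating area A = 4πr² = 0.3632 m².
T⁴ = P/(εσA) = 403/(0.77·5.67×10⁻⁸·0.3632) = 2.542×10¹⁰ K⁴.
T = (2.542×10¹⁰)^(1/4).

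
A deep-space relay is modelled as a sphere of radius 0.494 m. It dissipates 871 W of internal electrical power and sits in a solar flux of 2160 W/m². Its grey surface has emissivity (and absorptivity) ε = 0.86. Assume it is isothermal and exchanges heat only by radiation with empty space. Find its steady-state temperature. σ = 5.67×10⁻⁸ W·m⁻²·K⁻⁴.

At steady state, absorbed solar power + internal power = radiated power.
Absorbed: α·S·A_cross = 0.86·2160·0.7667 = 1424 W (cross-section πr²).
Total input = 1424 + 871 = 2295 W.
Radiated: εσ·A_surf·T⁴ with A_surf = 4πr² = 3.067 m².
T⁴ = 2295/(0.86·5.67×10⁻⁸·3.067) = 1.535×10¹⁰ K⁴.

T ≈ 352 K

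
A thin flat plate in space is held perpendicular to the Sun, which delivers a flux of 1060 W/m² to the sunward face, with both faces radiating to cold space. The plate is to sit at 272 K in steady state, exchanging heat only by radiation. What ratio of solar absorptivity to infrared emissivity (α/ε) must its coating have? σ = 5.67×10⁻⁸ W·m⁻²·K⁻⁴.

Balance: αS·A = εσ·2A·T⁴ ⇒ α/ε = 2σT⁴/S.
α/ε = 2·5.67×10⁻⁸·(272)⁴/1060 = 2·5.67×10⁻⁸·5.474×10⁹/1060.

α/ε ≈ 0.586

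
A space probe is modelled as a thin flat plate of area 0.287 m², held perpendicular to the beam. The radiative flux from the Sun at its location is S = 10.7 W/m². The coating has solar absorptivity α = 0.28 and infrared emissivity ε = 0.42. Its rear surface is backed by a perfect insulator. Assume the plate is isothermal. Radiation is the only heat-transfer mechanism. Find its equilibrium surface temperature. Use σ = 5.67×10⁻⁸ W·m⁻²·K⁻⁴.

At equilibrium, absorbed power = emitted power.
Absorbing cross-section = A = 0.2870 m²; emitting surface = A = 0.2870 m² (ratio 1).
αS·A_cross = εσ·A_surf·T⁴  ⇒  T⁴ = αS/(ε·1σ).
T⁴ = 0.280·10.7/(0.42·1·5.67×10⁻⁸) = 1.258×10⁸ K⁴.
T = (1.258×10⁸)^(1/4).

T ≈ 106 K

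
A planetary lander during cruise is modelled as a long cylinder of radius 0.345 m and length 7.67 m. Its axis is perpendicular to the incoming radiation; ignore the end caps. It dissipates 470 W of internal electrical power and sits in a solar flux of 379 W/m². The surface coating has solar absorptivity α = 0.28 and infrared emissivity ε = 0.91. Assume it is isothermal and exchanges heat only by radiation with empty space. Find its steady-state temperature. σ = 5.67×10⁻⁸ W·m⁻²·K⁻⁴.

At steady state, absorbed solar power + internal power = radiated power.
Absorbed: α·S·A_cross = 0.28·379·5.292 = 561.6 W (cross-section 2rL).
Total input = 561.6 + 470 = 1032 W.
Radiated: εσ·A_surf·T⁴ with A_surf = 2πrL = 16.63 m².
T⁴ = 1032/(0.91·5.67×10⁻⁸·16.63) = 1.203×10⁹ K⁴.

T ≈ 186 K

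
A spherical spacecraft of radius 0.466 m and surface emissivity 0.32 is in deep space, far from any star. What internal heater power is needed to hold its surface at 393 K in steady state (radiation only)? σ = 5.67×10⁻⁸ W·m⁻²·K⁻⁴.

P = εσ·4πr²·T⁴.
4πr² = 2.729 m²; T⁴ = 2.385×10¹⁰ K⁴.
P = 0.32·5.67×10⁻⁸·2.729·2.385×10¹⁰.

P ≈ 1180 W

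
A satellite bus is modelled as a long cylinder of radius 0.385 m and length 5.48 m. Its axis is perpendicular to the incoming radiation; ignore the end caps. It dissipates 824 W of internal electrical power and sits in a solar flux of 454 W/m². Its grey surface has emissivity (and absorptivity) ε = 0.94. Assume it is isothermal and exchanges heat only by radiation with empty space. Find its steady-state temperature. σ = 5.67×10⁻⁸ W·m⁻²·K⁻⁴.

At steady state, absorbed solar power + internal power = radiated power.
Absorbed: α·S·A_cross = 0.94·454·4.220 = 1801 W (cross-section 2rL).
Total input = 1801 + 824 = 2625 W.
Radiated: εσ·A_surf·T⁴ with A_surf = 2πrL = 13.26 m².
T⁴ = 2625/(0.94·5.67×10⁻⁸·13.26) = 3.715×10⁹ K⁴.

T ≈ 247 K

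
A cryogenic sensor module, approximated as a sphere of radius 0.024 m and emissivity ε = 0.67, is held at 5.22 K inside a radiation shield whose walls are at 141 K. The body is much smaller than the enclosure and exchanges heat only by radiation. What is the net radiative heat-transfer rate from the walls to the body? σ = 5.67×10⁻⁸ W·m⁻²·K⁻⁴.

P_net ≈ 0.109 W

For a small grey body in a large enclosure: P_net = εσA(T_body⁴ − T_wall⁴).
A = 4πr² = 0.007238 m²; T_body⁴ − T_wall⁴ = 742.5 − 3.953×10⁸ = -3.953×10⁸ K⁴.
|P_net| = 0.67·5.67×10⁻⁸·0.007238·3.953×10⁸.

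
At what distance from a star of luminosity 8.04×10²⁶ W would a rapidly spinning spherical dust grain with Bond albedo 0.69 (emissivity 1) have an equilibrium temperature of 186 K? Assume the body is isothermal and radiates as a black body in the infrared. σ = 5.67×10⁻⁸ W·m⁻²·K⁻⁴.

d ≈ 2.70×10¹¹ m

For an isothermal black-emitting sphere, (1−a)S·πr² = σ·4πr²·T⁴ ⇒ S = 4σT⁴/(1−a).
S = 4·5.67×10⁻⁸·(186)⁴/0.310 = 875.7 W/m².
Flux falls as S = L/(4πd²), so d = √(L/(4πS)) = √(8.04×10²⁶/(4π·875.7)).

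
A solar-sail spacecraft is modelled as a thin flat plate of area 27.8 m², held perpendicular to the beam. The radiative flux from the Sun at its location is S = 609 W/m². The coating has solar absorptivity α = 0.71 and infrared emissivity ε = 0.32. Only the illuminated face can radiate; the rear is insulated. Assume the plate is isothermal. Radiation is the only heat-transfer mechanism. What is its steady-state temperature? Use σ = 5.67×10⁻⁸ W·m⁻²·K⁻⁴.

At equilibrium, absorbed power = emitted power.
Absorbing cross-section = A = 27.80 m²; emitting surface = A = 27.80 m² (ratio 1).
αS·A_cross = εσ·A_surf·T⁴  ⇒  T⁴ = αS/(ε·1σ).
T⁴ = 0.710·609/(0.32·1·5.67×10⁻⁸) = 2.383×10¹⁰ K⁴.
T = (2.383×10¹⁰)^(1/4).

T ≈ 393 K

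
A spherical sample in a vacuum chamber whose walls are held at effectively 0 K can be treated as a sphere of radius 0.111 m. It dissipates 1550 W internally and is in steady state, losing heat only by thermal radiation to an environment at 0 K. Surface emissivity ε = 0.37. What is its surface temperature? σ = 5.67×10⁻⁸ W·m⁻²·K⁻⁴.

T ≈ 831 K

Steady state: internal power = radiated power, P = εσA T⁴.
Radiating area A = 4πr² = 0.1548 m².
T⁴ = P/(εσA) = 1550/(0.37·5.67×10⁻⁸·0.1548) = 4.772×10¹¹ K⁴.
T = (4.772×10¹¹)^(1/4).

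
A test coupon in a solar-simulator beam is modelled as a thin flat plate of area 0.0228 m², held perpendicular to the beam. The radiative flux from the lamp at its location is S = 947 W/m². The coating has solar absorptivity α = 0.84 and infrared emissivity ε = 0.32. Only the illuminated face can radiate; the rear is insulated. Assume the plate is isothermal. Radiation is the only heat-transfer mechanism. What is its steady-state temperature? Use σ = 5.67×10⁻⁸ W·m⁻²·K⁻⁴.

At equilibrium, absorbed power = emitted power.
Absorbing cross-section = A = 0.02280 m²; emitting surface = A = 0.02280 m² (ratio 1).
αS·A_cross = εσ·A_surf·T⁴  ⇒  T⁴ = αS/(ε·1σ).
T⁴ = 0.840·947/(0.32·1·5.67×10⁻⁸) = 4.384×10¹⁰ K⁴.
T = (4.384×10¹⁰)^(1/4).

T ≈ 458 K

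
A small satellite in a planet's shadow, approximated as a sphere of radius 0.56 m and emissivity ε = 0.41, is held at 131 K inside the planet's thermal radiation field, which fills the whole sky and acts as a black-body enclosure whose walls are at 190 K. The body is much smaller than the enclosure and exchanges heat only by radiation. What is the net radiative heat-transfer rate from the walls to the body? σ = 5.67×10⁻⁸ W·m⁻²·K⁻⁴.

P_net ≈ 92.4 W

For a small grey body in a large enclosure: P_net = εσA(T_body⁴ − T_wall⁴).
A = 4πr² = 3.941 m²; T_body⁴ − T_wall⁴ = 2.945×10⁸ − 1.303×10⁹ = -1.009×10⁹ K⁴.
|P_net| = 0.41·5.67×10⁻⁸·3.941·1.009×10⁹.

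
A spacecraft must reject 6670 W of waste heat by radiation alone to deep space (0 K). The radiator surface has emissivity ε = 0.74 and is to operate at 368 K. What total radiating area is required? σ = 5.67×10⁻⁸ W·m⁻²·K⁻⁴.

A ≈ 8.67 m²

P = εσA T⁴ ⇒ A = P/(εσT⁴).
T⁴ = 1.834×10¹⁰ K⁴.
A = 6670/(0.74 × 5.67×10⁻⁸ × 1.834×10¹⁰).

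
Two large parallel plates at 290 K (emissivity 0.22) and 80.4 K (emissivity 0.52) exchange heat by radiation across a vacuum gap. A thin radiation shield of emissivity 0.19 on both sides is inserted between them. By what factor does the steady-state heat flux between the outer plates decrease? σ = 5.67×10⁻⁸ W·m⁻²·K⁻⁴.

factor ≈ 2.74

Without shield: q₀ = σΔ(T⁴)/(1/ε₁+1/ε₂−1) with denominator 5.469.
With shield the two gaps are in series; the resistances add: (1/ε₁+1/ε_s−1)+(1/ε_s+1/ε₂−1) = 8.809+6.186 = 14.99.
Heat-flux ratio q₀/q = 14.99/5.469.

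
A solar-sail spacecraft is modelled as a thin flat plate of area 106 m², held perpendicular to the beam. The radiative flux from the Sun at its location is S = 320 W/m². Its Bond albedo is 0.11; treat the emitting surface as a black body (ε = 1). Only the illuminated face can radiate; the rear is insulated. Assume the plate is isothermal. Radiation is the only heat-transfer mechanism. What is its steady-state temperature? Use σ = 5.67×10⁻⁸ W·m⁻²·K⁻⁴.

At equilibrium, absorbed power = emitted power.
Absorbing cross-section = A = 106.0 m²; emitting surface = A = 106.0 m² (ratio 1).
(1−a)S·A_cross = εσ·A_surf·T⁴  ⇒  T⁴ = (1−a)S/(1σ).
T⁴ = 0.890·320/(1·5.67×10⁻⁸) = 5.023×10⁹ K⁴.
T = (5.023×10⁹)^(1/4).

T ≈ 266 K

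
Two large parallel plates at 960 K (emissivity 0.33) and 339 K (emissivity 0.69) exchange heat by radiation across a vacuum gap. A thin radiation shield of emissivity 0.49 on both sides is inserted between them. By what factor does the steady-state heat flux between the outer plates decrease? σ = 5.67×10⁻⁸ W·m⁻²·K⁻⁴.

factor ≈ 1.89

Without shield: q₀ = σΔ(T⁴)/(1/ε₁+1/ε₂−1) with denominator 3.480.
With shield the two gaps are in series; the resistances add: (1/ε₁+1/ε_s−1)+(1/ε_s+1/ε₂−1) = 4.071+2.490 = 6.561.
Heat-flux ratio q₀/q = 6.561/3.480.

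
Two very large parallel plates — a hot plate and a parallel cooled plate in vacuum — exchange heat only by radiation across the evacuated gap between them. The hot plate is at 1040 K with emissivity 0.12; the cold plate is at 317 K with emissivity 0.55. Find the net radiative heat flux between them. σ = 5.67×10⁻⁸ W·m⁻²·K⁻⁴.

For two infinite grey parallel plates, q = σ(T₁⁴ − T₂⁴)/(1/ε₁ + 1/ε₂ − 1).
T₁⁴ − T₂⁴ = 1.170×10¹² − 1.010×10¹⁰ = 1.160×10¹² K⁴.
1/ε₁ + 1/ε₂ − 1 = 8.333 + 1.818 − 1 = 9.152.
q = 5.67×10⁻⁸ × 1.160×10¹² / 9.152.

q ≈ 7190 W/m²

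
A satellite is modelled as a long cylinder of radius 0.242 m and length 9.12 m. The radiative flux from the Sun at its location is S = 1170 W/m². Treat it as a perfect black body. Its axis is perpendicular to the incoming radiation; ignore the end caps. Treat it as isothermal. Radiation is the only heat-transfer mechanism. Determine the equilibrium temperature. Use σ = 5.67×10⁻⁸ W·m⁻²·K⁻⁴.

At equilibrium, absorbed power = emitted power.
Absorbing cross-section = 2rL = 4.414 m²; emitting surface = 2πrL = 13.87 m² (ratio π).
S·A_cross = εσ·A_surf·T⁴  ⇒  T⁴ = S/(πσ).
T⁴ = 1.00·1170/(π·5.67×10⁻⁸) = 6.568×10⁹ K⁴.
T = (6.568×10⁹)^(1/4).

T ≈ 285 K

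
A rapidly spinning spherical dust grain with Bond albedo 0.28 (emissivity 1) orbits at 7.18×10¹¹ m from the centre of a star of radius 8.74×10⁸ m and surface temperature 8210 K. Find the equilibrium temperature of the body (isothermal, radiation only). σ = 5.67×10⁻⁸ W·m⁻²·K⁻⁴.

T ≈ 187 K

The star's surface emits σT_*⁴; at distance d the flux is S = σT_*⁴(R_*/d)².
S = 5.67×10⁻⁸·(8210)⁴·(8.74×10⁸/7.18×10¹¹)² = 381.7 W/m².
For an isothermal sphere T⁴ = (1−a)S/(4σ) = 1.212×10⁹ K⁴.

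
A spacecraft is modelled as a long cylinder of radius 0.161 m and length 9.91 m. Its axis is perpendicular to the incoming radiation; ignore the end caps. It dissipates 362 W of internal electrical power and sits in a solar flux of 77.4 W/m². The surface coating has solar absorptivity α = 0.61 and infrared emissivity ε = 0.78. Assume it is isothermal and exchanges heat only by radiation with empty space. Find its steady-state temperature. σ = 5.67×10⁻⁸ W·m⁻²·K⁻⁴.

At steady state, absorbed solar power + internal power = radiated power.
Absorbed: α·S·A_cross = 0.61·77.4·3.191 = 150.7 W (cross-section 2rL).
Total input = 150.7 + 362 = 512.7 W.
Radiated: εσ·A_surf·T⁴ with A_surf = 2πrL = 10.02 m².
T⁴ = 512.7/(0.78·5.67×10⁻⁸·10.02) = 1.156×10⁹ K⁴.

T ≈ 184 K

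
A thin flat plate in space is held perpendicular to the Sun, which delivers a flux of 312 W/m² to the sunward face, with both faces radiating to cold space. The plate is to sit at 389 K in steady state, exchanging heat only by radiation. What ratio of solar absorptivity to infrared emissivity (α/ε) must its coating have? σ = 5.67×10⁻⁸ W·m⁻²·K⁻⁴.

α/ε ≈ 8.32

Balance: αS·A = εσ·2A·T⁴ ⇒ α/ε = 2σT⁴/S.
α/ε = 2·5.67×10⁻⁸·(389)⁴/312 = 2·5.67×10⁻⁸·2.290×10¹⁰/312.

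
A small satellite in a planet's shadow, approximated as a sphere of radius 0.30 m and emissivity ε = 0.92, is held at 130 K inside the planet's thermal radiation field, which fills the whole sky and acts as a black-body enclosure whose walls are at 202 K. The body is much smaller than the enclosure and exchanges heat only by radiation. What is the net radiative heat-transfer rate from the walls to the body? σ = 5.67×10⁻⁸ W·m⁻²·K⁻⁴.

For a small grey body in a large enclosure: P_net = εσA(T_body⁴ − T_wall⁴).
A = 4πr² = 1.131 m²; T_body⁴ − T_wall⁴ = 2.856×10⁸ − 1.665×10⁹ = -1.379×10⁹ K⁴.
|P_net| = 0.92·5.67×10⁻⁸·1.131·1.379×10⁹.

P_net ≈ 81.4 W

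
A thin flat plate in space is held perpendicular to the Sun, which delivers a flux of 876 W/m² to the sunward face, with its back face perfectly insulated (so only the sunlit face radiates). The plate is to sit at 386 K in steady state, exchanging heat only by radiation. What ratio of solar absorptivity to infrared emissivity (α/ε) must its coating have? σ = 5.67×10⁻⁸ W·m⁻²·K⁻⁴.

Balance: αS·A = εσ·1A·T⁴ ⇒ α/ε = σT⁴/S.
α/ε = 5.67×10⁻⁸·(386)⁴/876 = 5.67×10⁻⁸·2.220×10¹⁰/876.

α/ε ≈ 1.44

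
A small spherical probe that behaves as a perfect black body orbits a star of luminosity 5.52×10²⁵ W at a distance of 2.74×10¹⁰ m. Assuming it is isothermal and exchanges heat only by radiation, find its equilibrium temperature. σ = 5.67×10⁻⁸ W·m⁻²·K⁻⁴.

First find the stellar flux at distance d: S = L/(4πd²) = 5.52×10²⁵/(4π·(2.74×10¹⁰)²) = 5851 W/m².
For an isothermal sphere, absorbed (1−a)S·πr² = emitted σ·4πr²·T⁴, so T⁴ = (1−a)S/(4σ).
T⁴ = 1.00·5851/(4·5.67×10⁻⁸) = 2.580×10¹⁰ K⁴.

T ≈ 401 K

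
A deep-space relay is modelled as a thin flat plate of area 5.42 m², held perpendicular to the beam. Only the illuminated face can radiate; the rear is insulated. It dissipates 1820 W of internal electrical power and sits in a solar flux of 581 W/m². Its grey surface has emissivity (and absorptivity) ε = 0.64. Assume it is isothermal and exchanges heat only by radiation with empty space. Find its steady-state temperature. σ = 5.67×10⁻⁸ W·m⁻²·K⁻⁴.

At steady state, absorbed solar power + internal power = radiated power.
Absorbed: α·S·A_cross = 0.64·581·5.420 = 2015 W (cross-section A).
Total input = 2015 + 1820 = 3835 W.
Radiated: εσ·A_surf·T⁴ with A_surf = A = 5.420 m².
T⁴ = 3835/(0.64·5.67×10⁻⁸·5.420) = 1.950×10¹⁰ K⁴.

T ≈ 374 K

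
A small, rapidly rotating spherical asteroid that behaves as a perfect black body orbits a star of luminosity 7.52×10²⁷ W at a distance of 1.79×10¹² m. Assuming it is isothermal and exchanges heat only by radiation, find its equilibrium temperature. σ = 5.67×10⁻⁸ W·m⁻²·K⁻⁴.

First find the stellar flux at distance d: S = L/(4πd²) = 7.52×10²⁷/(4π·(1.79×10¹²)²) = 186.8 W/m².
For an isothermal sphere, absorbed (1−a)S·πr² = emitted σ·4πr²·T⁴, so T⁴ = (1−a)S/(4σ).
T⁴ = 1.00·186.8/(4·5.67×10⁻⁸) = 8.235×10⁸ K⁴.

T ≈ 169 K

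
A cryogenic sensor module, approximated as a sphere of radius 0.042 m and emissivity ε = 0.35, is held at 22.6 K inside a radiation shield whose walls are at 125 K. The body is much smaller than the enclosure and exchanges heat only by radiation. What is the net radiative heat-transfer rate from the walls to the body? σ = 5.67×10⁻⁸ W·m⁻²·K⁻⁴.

P_net ≈ 0.107 W

For a small grey body in a large enclosure: P_net = εσA(T_body⁴ − T_wall⁴).
A = 4πr² = 0.02217 m²; T_body⁴ − T_wall⁴ = 2.609×10⁵ − 2.441×10⁸ = -2.439×10⁸ K⁴.
|P_net| = 0.35·5.67×10⁻⁸·0.02217·2.439×10⁸.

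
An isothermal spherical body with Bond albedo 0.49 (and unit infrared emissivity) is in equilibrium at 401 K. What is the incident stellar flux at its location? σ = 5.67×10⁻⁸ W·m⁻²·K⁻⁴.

S ≈ 11500 W/m²

(1−a)S·πr² = σ·4πr²·T⁴ ⇒ S = 4σT⁴/(1−a).
S = 4·5.67×10⁻⁸·2.586×10¹⁰/0.510.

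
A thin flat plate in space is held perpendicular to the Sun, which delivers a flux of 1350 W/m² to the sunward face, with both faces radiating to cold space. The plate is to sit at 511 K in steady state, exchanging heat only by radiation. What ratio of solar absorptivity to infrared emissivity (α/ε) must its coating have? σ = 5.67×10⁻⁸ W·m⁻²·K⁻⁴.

α/ε ≈ 5.73

Balance: αS·A = εσ·2A·T⁴ ⇒ α/ε = 2σT⁴/S.
α/ε = 2·5.67×10⁻⁸·(511)⁴/1350 = 2·5.67×10⁻⁸·6.818×10¹⁰/1350.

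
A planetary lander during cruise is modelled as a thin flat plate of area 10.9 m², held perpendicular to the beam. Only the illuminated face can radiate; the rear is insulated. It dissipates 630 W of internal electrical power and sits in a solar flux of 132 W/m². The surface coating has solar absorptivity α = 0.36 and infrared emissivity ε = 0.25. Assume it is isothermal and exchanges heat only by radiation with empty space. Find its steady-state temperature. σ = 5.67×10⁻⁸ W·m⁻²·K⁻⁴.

At steady state, absorbed solar power + internal power = radiated power.
Absorbed: α·S·A_cross = 0.36·132·10.90 = 518.0 W (cross-section A).
Total input = 518.0 + 630 = 1148 W.
Radiated: εσ·A_surf·T⁴ with A_surf = A = 10.90 m².
T⁴ = 1148/(0.25·5.67×10⁻⁸·10.90) = 7.430×10⁹ K⁴.

T ≈ 294 K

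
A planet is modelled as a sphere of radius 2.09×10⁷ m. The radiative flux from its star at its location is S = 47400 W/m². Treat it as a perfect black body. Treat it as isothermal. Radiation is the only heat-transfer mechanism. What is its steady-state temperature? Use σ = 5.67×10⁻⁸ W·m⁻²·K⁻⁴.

At equilibrium, absorbed power = emitted power.
Absorbing cross-section = πr² = 1.372×10¹⁵ m²; emitting surface = 4πr² = 5.489×10¹⁵ m² (ratio 4).
S·A_cross = εσ·A_surf·T⁴  ⇒  T⁴ = S/(4σ).
T⁴ = 1.00·47400/(4·5.67×10⁻⁸) = 2.090×10¹¹ K⁴.
T = (2.090×10¹¹)^(1/4).

T ≈ 676 K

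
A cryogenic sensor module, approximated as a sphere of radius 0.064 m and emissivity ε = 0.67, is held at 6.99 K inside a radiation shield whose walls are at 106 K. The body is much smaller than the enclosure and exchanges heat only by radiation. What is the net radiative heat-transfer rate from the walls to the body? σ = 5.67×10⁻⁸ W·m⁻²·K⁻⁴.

P_net ≈ 0.247 W

For a small grey body in a large enclosure: P_net = εσA(T_body⁴ − T_wall⁴).
A = 4πr² = 0.05147 m²; T_body⁴ − T_wall⁴ = 2387 − 1.262×10⁸ = -1.262×10⁸ K⁴.
|P_net| = 0.67·5.67×10⁻⁸·0.05147·1.262×10⁸.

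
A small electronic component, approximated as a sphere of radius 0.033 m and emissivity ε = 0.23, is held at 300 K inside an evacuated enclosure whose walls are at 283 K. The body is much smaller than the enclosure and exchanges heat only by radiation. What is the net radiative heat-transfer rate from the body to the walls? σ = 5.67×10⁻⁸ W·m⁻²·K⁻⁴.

P_net ≈ 0.301 W

For a small grey body in a large enclosure: P_net = εσA(T_body⁴ − T_wall⁴).
A = 4πr² = 0.01368 m²; T_body⁴ − T_wall⁴ = 8.100×10⁹ − 6.414×10⁹ = 1.686×10⁹ K⁴.
|P_net| = 0.23·5.67×10⁻⁸·0.01368·1.686×10⁹.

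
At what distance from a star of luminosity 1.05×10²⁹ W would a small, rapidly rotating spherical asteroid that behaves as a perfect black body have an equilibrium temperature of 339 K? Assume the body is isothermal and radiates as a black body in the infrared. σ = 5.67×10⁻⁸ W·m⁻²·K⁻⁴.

d ≈ 1.67×10¹² m

For an isothermal black-emitting sphere, (1−a)S·πr² = σ·4πr²·T⁴ ⇒ S = 4σT⁴/(1−a).
S = 4·5.67×10⁻⁸·(339)⁴/1.00 = 2995 W/m².
Flux falls as S = L/(4πd²), so d = √(L/(4πS)) = √(1.05×10²⁹/(4π·2995)).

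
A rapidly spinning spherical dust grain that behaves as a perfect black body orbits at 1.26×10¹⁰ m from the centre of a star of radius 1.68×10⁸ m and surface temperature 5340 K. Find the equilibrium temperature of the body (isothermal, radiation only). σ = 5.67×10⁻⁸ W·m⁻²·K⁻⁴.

T ≈ 436 K

The star's surface emits σT_*⁴; at distance d the flux is S = σT_*⁴(R_*/d)².
S = 5.67×10⁻⁸·(5340)⁴·(1.68×10⁸/1.26×10¹⁰)² = 8196 W/m².
For an isothermal sphere T⁴ = (1−a)S/(4σ) = 3.614×10¹⁰ K⁴.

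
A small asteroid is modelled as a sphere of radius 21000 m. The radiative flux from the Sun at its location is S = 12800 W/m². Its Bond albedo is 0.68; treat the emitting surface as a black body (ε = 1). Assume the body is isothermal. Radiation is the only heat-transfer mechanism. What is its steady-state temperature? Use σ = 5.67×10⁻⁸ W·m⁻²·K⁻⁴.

T ≈ 367 K

At equilibrium, absorbed power = emitted power.
Absorbing cross-section = πr² = 1.385×10⁹ m²; emitting surface = 4πr² = 5.542×10⁹ m² (ratio 4).
(1−a)S·A_cross = εσ·A_surf·T⁴  ⇒  T⁴ = (1−a)S/(4σ).
T⁴ = 0.320·12800/(4·5.67×10⁻⁸) = 1.806×10¹⁰ K⁴.
T = (1.806×10¹⁰)^(1/4).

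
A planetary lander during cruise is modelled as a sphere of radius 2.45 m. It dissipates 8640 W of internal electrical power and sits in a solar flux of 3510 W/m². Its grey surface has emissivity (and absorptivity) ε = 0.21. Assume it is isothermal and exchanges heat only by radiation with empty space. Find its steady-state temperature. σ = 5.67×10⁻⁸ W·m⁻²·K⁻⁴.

T ≈ 398 K

At steady state, absorbed solar power + internal power = radiated power.
Absorbed: α·S·A_cross = 0.21·3510·18.86 = 13900 W (cross-section πr²).
Total input = 13900 + 8640 = 22540 W.
Radiated: εσ·A_surf·T⁴ with A_surf = 4πr² = 75.43 m².
T⁴ = 22540/(0.21·5.67×10⁻⁸·75.43) = 2.510×10¹⁰ K⁴.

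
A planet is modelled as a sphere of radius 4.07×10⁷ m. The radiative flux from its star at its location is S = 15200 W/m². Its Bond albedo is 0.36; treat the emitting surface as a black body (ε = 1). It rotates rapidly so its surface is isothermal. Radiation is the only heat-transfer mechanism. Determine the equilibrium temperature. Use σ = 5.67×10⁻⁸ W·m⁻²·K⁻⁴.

At equilibrium, absorbed power = emitted power.
Absorbing cross-section = πr² = 5.204×10¹⁵ m²; emitting surface = 4πr² = 2.082×10¹⁶ m² (ratio 4).
(1−a)S·A_cross = εσ·A_surf·T⁴  ⇒  T⁴ = (1−a)S/(4σ).
T⁴ = 0.640·15200/(4·5.67×10⁻⁸) = 4.289×10¹⁰ K⁴.
T = (4.289×10¹⁰)^(1/4).

T ≈ 455 K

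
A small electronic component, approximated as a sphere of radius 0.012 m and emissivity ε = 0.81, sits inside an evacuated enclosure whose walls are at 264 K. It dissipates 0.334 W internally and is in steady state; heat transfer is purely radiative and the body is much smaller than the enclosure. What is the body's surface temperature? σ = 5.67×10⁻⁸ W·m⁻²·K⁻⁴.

T ≈ 307 K

For a small grey body in a large enclosure, net radiated power = εσA(T⁴ − T_w⁴).
Steady state: P = εσA(T⁴ − T_w⁴) with A = 4πr² = 0.001810 m².
T⁴ = P/(εσA) + T_w⁴ = 0.334/(0.81·5.67×10⁻⁸·0.001810) + (264)⁴
    = 4.019×10⁹ + 4.858×10⁹ = 8.876×10⁹ K⁴.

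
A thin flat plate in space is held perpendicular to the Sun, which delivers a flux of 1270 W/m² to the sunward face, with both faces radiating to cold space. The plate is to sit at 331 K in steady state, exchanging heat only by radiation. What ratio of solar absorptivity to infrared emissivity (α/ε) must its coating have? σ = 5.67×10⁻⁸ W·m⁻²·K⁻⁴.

Balance: αS·A = εσ·2A·T⁴ ⇒ α/ε = 2σT⁴/S.
α/ε = 2·5.67×10⁻⁸·(331)⁴/1270 = 2·5.67×10⁻⁸·1.200×10¹⁰/1270.

α/ε ≈ 1.07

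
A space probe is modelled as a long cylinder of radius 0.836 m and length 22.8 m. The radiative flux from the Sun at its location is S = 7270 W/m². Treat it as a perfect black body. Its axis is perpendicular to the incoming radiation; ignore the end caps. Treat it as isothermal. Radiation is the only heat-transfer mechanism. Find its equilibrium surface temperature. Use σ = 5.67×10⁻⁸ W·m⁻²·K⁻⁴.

T ≈ 449 K

At equilibrium, absorbed power = emitted power.
Absorbing cross-section = 2rL = 38.12 m²; emitting surface = 2πrL = 119.8 m² (ratio π).
S·A_cross = εσ·A_surf·T⁴  ⇒  T⁴ = S/(πσ).
T⁴ = 1.00·7270/(π·5.67×10⁻⁸) = 4.081×10¹⁰ K⁴.
T = (4.081×10¹⁰)^(1/4).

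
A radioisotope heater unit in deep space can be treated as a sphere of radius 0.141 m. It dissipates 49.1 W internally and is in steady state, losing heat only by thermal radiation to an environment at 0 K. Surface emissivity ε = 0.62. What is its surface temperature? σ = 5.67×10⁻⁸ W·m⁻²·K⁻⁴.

Steady state: internal power = radiated power, P = εσA T⁴.
Radiating area A = 4πr² = 0.2498 m².
T⁴ = P/(εσA) = 49.1/(0.62·5.67×10⁻⁸·0.2498) = 5.591×10⁹ K⁴.
T = (5.591×10⁹)^(1/4).

T ≈ 273 K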